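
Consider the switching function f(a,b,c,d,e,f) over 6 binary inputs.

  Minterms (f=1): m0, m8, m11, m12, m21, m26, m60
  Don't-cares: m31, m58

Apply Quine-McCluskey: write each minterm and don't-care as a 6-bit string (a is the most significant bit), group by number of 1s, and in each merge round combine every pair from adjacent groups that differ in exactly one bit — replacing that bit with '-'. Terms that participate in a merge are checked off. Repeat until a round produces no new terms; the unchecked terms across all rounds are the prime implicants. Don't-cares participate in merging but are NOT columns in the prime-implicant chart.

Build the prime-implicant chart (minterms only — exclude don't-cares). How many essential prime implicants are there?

size-2^0 implicants → 000000(✓)  001000(✓)  001011  001100(✓)  010101  011010(✓)  011111  111010(✓)  111100
size-2^1 implicants → -11010  00-000  001-00
Unchecked terms (primes): -11010, 00-000, 001-00, 001011, 010101, 011111, 111100
Minterm coverage:
  m0 ⊆ 00-000 [E]
  m8 ⊆ 00-000,001-00
  m11 ⊆ 001011 [E]
  m12 ⊆ 001-00 [E]
  m21 ⊆ 010101 [E]
  m26 ⊆ -11010 [E]
  m60 ⊆ 111100 [E]
E = {-11010, 00-000, 001-00, 001011, 010101, 111100}

6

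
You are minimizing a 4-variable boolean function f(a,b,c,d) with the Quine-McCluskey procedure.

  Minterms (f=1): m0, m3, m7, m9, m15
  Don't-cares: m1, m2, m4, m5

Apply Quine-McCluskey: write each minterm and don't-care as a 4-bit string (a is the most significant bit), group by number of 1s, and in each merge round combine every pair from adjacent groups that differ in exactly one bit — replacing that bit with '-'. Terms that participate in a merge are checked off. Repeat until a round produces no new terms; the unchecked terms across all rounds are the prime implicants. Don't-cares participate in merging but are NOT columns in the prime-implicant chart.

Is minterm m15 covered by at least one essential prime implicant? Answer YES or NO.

size-2^0 implicants → 0000(✓)  0001(✓)  0010(✓)  0011(✓)  0100(✓)  0101(✓)  0111(✓)  1001(✓)  1111(✓)
size-2^1 implicants → -001  -111  0-00(✓)  0-01(✓)  0-11(✓)  00-0(✓)  00-1(✓)  000-(✓)  001-(✓)  01-1(✓)  010-(✓)
size-2^2 implicants → 0--1  0-0-  00--
Unchecked terms (primes): -001, -111, 0--1, 0-0-, 00--
Minterm coverage:
  m0 ⊆ 0-0-,00--
  m3 ⊆ 0--1,00--
  m7 ⊆ -111,0--1
  m9 ⊆ -001 [E]
  m15 ⊆ -111 [E]
E = {-001, -111}

YES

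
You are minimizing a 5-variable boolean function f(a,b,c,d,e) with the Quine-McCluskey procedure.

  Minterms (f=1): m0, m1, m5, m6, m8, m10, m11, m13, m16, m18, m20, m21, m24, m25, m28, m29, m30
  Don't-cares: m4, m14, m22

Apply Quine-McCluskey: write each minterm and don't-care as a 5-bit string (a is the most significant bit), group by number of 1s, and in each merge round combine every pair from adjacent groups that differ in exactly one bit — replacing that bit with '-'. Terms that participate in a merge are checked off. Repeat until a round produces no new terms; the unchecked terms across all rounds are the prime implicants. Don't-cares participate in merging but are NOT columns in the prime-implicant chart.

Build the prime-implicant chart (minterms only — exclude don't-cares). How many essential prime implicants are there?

5

size-2^0 implicants → 00000(✓)  00001(✓)  00100(✓)  00101(✓)  00110(✓)  01000(✓)  01010(✓)  01011(✓)  01101(✓)  01110(✓)  10000(✓)  10010(✓)  10100(✓)  10101(✓)  10110(✓)  11000(✓)  11001(✓)  11100(✓)  11101(✓)  11110(✓)
size-2^1 implicants → -0000(✓)  -0100(✓)  -0101(✓)  -0110(✓)  -1000(✓)  -1101(✓)  -1110(✓)  0-000(✓)  0-101(✓)  0-110(✓)  00-00(✓)  00-01(✓)  0000-(✓)  001-0(✓)  0010-(✓)  01-10  010-0  0101-  1-000(✓)  1-100(✓)  1-101(✓)  1-110(✓)  10-00(✓)  10-10(✓)  100-0(✓)  101-0(✓)  1010-(✓)  11-00(✓)  11-01(✓)  1100-(✓)  111-0(✓)  1110-(✓)
size-2^2 implicants → --000  --101  --110  -0-00  -01-0  -010-  00-0-  1--00  1-1-0  1-10-  10--0  11-0-
Unchecked terms (primes): --000, --101, --110, -0-00, -01-0, -010-, 00-0-, 01-10, 010-0, 0101-, 1--00, 1-1-0, 1-10-, 10--0, 11-0-
Minterm coverage:
  m0 ⊆ --000,-0-00,00-0-
  m1 ⊆ 00-0- [E]
  m5 ⊆ --101,-010-,00-0-
  m6 ⊆ --110,-01-0
  m8 ⊆ --000,010-0
  m10 ⊆ 01-10,010-0,0101-
  m11 ⊆ 0101- [E]
  m13 ⊆ --101 [E]
  m16 ⊆ --000,-0-00,1--00,10--0
  m18 ⊆ 10--0 [E]
  m20 ⊆ -0-00,-01-0,-010-,1--00,1-1-0,1-10-,10--0
  m21 ⊆ --101,-010-,1-10-
  m24 ⊆ --000,1--00,11-0-
  m25 ⊆ 11-0- [E]
  m28 ⊆ 1--00,1-1-0,1-10-,11-0-
  m29 ⊆ --101,1-10-,11-0-
  m30 ⊆ --110,1-1-0
E = {--101, 00-0-, 0101-, 10--0, 11-0-}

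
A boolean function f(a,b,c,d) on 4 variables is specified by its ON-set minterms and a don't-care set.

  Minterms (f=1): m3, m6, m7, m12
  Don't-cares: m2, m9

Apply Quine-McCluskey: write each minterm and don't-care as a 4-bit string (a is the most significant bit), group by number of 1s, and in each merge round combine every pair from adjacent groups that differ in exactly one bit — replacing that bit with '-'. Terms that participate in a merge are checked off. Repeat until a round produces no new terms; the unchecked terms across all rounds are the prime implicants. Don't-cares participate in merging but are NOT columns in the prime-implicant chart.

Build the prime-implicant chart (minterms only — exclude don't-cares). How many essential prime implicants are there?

2

Round 0: 0010✓ 0011✓ 0110✓ 0111✓ 1001 1100
Round 1: 0-10✓ 0-11✓ 001-✓ 011-✓
Round 2: 0-1-
PIs = {0-1-, 1001, 1100}
Coverage chart:
  m3: 0-1- ←essential
  m6: 0-1- ←essential
  m7: 0-1- ←essential
  m12: 1100 ←essential
Essential: 0-1-, 1100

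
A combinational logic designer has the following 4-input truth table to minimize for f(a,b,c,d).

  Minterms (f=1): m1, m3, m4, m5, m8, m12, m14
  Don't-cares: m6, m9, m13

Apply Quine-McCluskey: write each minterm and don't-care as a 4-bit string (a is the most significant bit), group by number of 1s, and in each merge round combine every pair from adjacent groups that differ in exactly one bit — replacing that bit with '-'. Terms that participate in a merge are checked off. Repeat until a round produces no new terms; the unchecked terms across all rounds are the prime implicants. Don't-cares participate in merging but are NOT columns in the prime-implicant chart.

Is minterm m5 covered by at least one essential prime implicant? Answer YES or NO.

NO

[col 0] 0001*, 0011*, 0100*, 0101*, 0110*, 1000*, 1001*, 1100*, 1101*, 1110*
[col 1] -001*, -100*, -101*, -110*, 0-01*, 00-1, 01-0*, 010-*, 1-00*, 1-01*, 100-*, 11-0*, 110-*
[col 2] --01, -1-0, -10-, 1-0-
Prime implicants: --01, -1-0, -10-, 00-1, 1-0-
PI chart (minterm → PIs covering it):
  1 | --01,00-1
  3 | 00-1  (sole → essential)
  4 | -1-0,-10-
  5 | --01,-10-
  8 | 1-0-  (sole → essential)
  12 | -1-0,-10-,1-0-
  14 | -1-0  (sole → essential)
Essential prime implicants: -1-0, 00-1, 1-0-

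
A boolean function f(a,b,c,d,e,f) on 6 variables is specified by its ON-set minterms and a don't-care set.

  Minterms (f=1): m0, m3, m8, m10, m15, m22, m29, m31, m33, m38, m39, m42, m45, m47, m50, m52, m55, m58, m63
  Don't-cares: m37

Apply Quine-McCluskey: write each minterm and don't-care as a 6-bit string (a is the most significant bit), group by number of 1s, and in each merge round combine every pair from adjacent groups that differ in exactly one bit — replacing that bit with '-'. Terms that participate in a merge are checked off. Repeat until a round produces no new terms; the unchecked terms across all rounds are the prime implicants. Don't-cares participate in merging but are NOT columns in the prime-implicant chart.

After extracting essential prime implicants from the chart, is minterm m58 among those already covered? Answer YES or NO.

YES

[col 0] 000000*, 000011, 001000*, 001010*, 001111*, 010110, 011101*, 011111*, 100001*, 100101*, 100110*, 100111*, 101010*, 101101*, 101111*, 110010*, 110100, 110111*, 111010*, 111111*
[col 1] -01010, -01111*, -11111*, 0-1111*, 00-000, 0010-0, 0111-1, 1-0111*, 1-1010, 1-1111*, 10-101*, 10-111*, 100-01, 1001-1*, 10011-, 1011-1*, 11-010, 11-111*
[col 2] --1111, 1--111, 10-1-1
Prime implicants: --1111, -01010, 00-000, 000011, 0010-0, 010110, 0111-1, 1--111, 1-1010, 10-1-1, 100-01, 10011-, 11-010, 110100
PI chart (minterm → PIs covering it):
  0 | 00-000  (sole → essential)
  3 | 000011  (sole → essential)
  8 | 00-000,0010-0
  10 | -01010,0010-0
  15 | --1111  (sole → essential)
  22 | 010110  (sole → essential)
  29 | 0111-1  (sole → essential)
  31 | --1111,0111-1
  33 | 100-01  (sole → essential)
  38 | 10011-  (sole → essential)
  39 | 1--111,10-1-1,10011-
  42 | -01010,1-1010
  45 | 10-1-1  (sole → essential)
  47 | --1111,1--111,10-1-1
  50 | 11-010  (sole → essential)
  52 | 110100  (sole → essential)
  55 | 1--111  (sole → essential)
  58 | 1-1010,11-010
  63 | --1111,1--111
Essential prime implicants: --1111, 00-000, 000011, 010110, 0111-1, 1--111, 10-1-1, 100-01, 10011-, 11-010, 110100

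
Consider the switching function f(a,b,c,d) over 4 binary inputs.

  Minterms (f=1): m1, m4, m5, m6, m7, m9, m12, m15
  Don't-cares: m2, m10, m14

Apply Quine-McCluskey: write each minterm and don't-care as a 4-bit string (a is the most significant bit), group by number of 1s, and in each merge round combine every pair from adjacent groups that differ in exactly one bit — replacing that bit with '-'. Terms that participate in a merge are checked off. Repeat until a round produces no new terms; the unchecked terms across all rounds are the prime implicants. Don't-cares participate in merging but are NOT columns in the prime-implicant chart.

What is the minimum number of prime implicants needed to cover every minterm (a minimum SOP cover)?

size-2^0 implicants → 0001(✓)  0010(✓)  0100(✓)  0101(✓)  0110(✓)  0111(✓)  1001(✓)  1010(✓)  1100(✓)  1110(✓)  1111(✓)
size-2^1 implicants → -001  -010(✓)  -100(✓)  -110(✓)  -111(✓)  0-01  0-10(✓)  01-0(✓)  01-1(✓)  010-(✓)  011-(✓)  1-10(✓)  11-0(✓)  111-(✓)
size-2^2 implicants → --10  -1-0  -11-  01--
Unchecked terms (primes): --10, -001, -1-0, -11-, 0-01, 01--
Minterm coverage:
  m1 ⊆ -001,0-01
  m4 ⊆ -1-0,01--
  m5 ⊆ 0-01,01--
  m6 ⊆ --10,-1-0,-11-,01--
  m7 ⊆ -11-,01--
  m9 ⊆ -001 [E]
  m12 ⊆ -1-0 [E]
  m15 ⊆ -11- [E]
E = {-001, -1-0, -11-}
Petrick residual → 0-01
Cover = b'c'd + bd' + bc + a'c'd  |cover|=4

4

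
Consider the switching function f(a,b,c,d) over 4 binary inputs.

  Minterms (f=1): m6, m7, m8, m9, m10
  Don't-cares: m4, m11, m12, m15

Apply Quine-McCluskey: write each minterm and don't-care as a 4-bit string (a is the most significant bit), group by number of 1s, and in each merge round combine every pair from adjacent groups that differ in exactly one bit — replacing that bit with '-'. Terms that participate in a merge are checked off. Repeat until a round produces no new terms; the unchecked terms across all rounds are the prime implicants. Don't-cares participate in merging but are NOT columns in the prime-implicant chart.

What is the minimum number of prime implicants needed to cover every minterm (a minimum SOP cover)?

2

size-2^0 implicants → 0100(✓)  0110(✓)  0111(✓)  1000(✓)  1001(✓)  1010(✓)  1011(✓)  1100(✓)  1111(✓)
size-2^1 implicants → -100  -111  01-0  011-  1-00  1-11  10-0(✓)  10-1(✓)  100-(✓)  101-(✓)
size-2^2 implicants → 10--
Unchecked terms (primes): -100, -111, 01-0, 011-, 1-00, 1-11, 10--
Minterm coverage:
  m6 ⊆ 01-0,011-
  m7 ⊆ -111,011-
  m8 ⊆ 1-00,10--
  m9 ⊆ 10-- [E]
  m10 ⊆ 10-- [E]
E = {10--}
Petrick residual → 011-
Cover = a'bc + ab'  |cover|=2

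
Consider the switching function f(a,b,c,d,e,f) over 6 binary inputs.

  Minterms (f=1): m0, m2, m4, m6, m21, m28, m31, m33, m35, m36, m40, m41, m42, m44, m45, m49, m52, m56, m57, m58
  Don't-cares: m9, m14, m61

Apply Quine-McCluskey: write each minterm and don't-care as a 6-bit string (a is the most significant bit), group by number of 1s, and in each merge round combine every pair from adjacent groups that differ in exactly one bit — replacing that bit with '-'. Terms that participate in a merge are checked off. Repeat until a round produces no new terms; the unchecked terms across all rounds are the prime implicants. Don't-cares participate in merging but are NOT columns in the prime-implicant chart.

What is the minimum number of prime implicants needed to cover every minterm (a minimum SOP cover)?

[col 0] 000000*, 000010*, 000100*, 000110*, 001001*, 001110*, 010101, 011100, 011111, 100001*, 100011*, 100100*, 101000*, 101001*, 101010*, 101100*, 101101*, 110001*, 110100*, 111000*, 111001*, 111010*, 111101*
[col 1] -00100, -01001, 00-110, 000-00*, 000-10*, 0000-0*, 0001-0*, 1-0001*, 1-0100, 1-1000*, 1-1001*, 1-1010*, 1-1101*, 10-001*, 10-100, 1000-1, 101-00*, 101-01*, 1010-0*, 10100-*, 10110-*, 11-001*, 111-01*, 1110-0*, 11100-*
[col 2] 000--0, 1--001, 1-1-01, 1-10-0, 1-100-, 101-0-
Prime implicants: -00100, -01001, 00-110, 000--0, 010101, 011100, 011111, 1--001, 1-0100, 1-1-01, 1-10-0, 1-100-, 10-100, 1000-1, 101-0-
PI chart (minterm → PIs covering it):
  0 | 000--0  (sole → essential)
  2 | 000--0  (sole → essential)
  4 | -00100,000--0
  6 | 00-110,000--0
  21 | 010101  (sole → essential)
  28 | 011100  (sole → essential)
  31 | 011111  (sole → essential)
  33 | 1--001,1000-1
  35 | 1000-1  (sole → essential)
  36 | -00100,1-0100,10-100
  40 | 1-10-0,1-100-,101-0-
  41 | -01001,1--001,1-1-01,1-100-,101-0-
  42 | 1-10-0  (sole → essential)
  44 | 10-100,101-0-
  45 | 1-1-01,101-0-
  49 | 1--001  (sole → essential)
  52 | 1-0100  (sole → essential)
  56 | 1-10-0,1-100-
  57 | 1--001,1-1-01,1-100-
  58 | 1-10-0  (sole → essential)
Essential prime implicants: 000--0, 010101, 011100, 011111, 1--001, 1-0100, 1-10-0, 1000-1
Petrick residual → 101-0-
Minimum SOP uses 9 PIs: a'b'c'f' + a'bc'de'f + a'bcde'f' + a'bcdef + ad'e'f + ac'de'f' + acd'f' + ab'c'd'f + ab'ce'

9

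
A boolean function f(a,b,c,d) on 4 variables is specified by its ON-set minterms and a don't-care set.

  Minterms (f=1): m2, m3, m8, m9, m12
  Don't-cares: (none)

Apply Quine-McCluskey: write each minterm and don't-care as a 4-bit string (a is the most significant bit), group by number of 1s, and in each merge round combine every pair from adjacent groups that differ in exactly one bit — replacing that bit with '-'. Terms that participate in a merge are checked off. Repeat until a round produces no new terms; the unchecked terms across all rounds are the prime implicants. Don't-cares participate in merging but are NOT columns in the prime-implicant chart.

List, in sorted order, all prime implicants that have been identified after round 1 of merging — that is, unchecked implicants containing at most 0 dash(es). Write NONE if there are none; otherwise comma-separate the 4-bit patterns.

NONE

[col 0] 0010*, 0011*, 1000*, 1001*, 1100*
[col 1] 001-, 1-00, 100-
Prime implicants: 001-, 1-00, 100-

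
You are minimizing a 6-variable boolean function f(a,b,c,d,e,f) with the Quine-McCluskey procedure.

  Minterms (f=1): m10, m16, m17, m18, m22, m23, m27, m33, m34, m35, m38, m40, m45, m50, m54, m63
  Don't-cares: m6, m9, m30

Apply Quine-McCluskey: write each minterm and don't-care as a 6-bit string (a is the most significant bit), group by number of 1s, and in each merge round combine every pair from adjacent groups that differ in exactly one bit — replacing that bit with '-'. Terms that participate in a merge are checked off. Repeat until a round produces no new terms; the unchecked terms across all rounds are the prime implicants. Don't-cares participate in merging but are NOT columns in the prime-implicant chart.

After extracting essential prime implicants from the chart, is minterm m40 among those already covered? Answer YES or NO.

YES

[col 0] 000110*, 001001, 001010, 010000*, 010001*, 010010*, 010110*, 010111*, 011011, 011110*, 100001*, 100010*, 100011*, 100110*, 101000, 101101, 110010*, 110110*, 111111
[col 1] -00110*, -10010*, -10110*, 0-0110*, 01-110, 010-10*, 0100-0, 01000-, 01011-, 1-0010*, 1-0110*, 100-10*, 1000-1, 10001-, 110-10*
[col 2] --0110, -10-10, 1-0-10
Prime implicants: --0110, -10-10, 001001, 001010, 01-110, 0100-0, 01000-, 01011-, 011011, 1-0-10, 1000-1, 10001-, 101000, 101101, 111111
PI chart (minterm → PIs covering it):
  10 | 001010  (sole → essential)
  16 | 0100-0,01000-
  17 | 01000-  (sole → essential)
  18 | -10-10,0100-0
  22 | --0110,-10-10,01-110,01011-
  23 | 01011-  (sole → essential)
  27 | 011011  (sole → essential)
  33 | 1000-1  (sole → essential)
  34 | 1-0-10,10001-
  35 | 1000-1,10001-
  38 | --0110,1-0-10
  40 | 101000  (sole → essential)
  45 | 101101  (sole → essential)
  50 | -10-10,1-0-10
  54 | --0110,-10-10,1-0-10
  63 | 111111  (sole → essential)
Essential prime implicants: 001010, 01000-, 01011-, 011011, 1000-1, 101000, 101101, 111111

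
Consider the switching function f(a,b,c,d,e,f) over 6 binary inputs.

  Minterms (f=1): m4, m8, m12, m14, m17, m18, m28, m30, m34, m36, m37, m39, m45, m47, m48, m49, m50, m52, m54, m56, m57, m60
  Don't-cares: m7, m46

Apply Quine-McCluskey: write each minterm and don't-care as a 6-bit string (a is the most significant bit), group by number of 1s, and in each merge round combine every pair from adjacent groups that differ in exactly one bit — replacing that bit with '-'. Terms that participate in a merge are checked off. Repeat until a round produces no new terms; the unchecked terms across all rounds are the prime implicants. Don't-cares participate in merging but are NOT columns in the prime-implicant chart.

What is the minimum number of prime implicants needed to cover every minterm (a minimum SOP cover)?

[col 0] 000100*, 000111*, 001000*, 001100*, 001110*, 010001*, 010010*, 011100*, 011110*, 100010*, 100100*, 100101*, 100111*, 101101*, 101110*, 101111*, 110000*, 110001*, 110010*, 110100*, 110110*, 111000*, 111001*, 111100*
[col 1] -00100, -00111, -01110, -10001, -10010, -11100, 0-1100*, 0-1110*, 00-100, 001-00, 0011-0*, 0111-0*, 1-0010, 1-0100, 10-101*, 10-111*, 1001-1*, 10010-, 1011-1*, 10111-, 11-000*, 11-001*, 11-100*, 110-00*, 110-10*, 1100-0*, 11000-*, 1101-0*, 111-00*, 11100-*
[col 2] 0-11-0, 10-1-1, 11--00, 11-00-, 110--0
Prime implicants: -00100, -00111, -01110, -10001, -10010, -11100, 0-11-0, 00-100, 001-00, 1-0010, 1-0100, 10-1-1, 10010-, 10111-, 11--00, 11-00-, 110--0
PI chart (minterm → PIs covering it):
  4 | -00100,00-100
  8 | 001-00  (sole → essential)
  12 | 0-11-0,00-100,001-00
  14 | -01110,0-11-0
  17 | -10001  (sole → essential)
  18 | -10010  (sole → essential)
  28 | -11100,0-11-0
  30 | 0-11-0  (sole → essential)
  34 | 1-0010  (sole → essential)
  36 | -00100,1-0100,10010-
  37 | 10-1-1,10010-
  39 | -00111,10-1-1
  45 | 10-1-1  (sole → essential)
  47 | 10-1-1,10111-
  48 | 11--00,11-00-,110--0
  49 | -10001,11-00-
  50 | -10010,1-0010,110--0
  52 | 1-0100,11--00,110--0
  54 | 110--0  (sole → essential)
  56 | 11--00,11-00-
  57 | 11-00-  (sole → essential)
  60 | -11100,11--00
Essential prime implicants: -10001, -10010, 0-11-0, 001-00, 1-0010, 10-1-1, 11-00-, 110--0
Petrick residual → -00100, -11100
Minimum SOP uses 10 PIs: b'c'de'f' + bc'd'e'f + bc'd'ef' + bcde'f' + a'cdf' + a'b'ce'f' + ac'd'ef' + ab'df + abd'e' + abc'f'

10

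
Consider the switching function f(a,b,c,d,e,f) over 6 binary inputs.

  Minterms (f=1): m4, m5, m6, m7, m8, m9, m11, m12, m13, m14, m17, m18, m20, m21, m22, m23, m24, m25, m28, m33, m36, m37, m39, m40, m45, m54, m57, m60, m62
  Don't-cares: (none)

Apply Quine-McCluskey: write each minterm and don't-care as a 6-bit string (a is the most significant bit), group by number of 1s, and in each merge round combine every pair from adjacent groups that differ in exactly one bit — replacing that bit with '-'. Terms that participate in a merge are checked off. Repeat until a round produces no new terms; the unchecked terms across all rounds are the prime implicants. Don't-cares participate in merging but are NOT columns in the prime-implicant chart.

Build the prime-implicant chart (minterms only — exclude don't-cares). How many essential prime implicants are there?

size-2^0 implicants → 000100(✓)  000101(✓)  000110(✓)  000111(✓)  001000(✓)  001001(✓)  001011(✓)  001100(✓)  001101(✓)  001110(✓)  010001(✓)  010010(✓)  010100(✓)  010101(✓)  010110(✓)  010111(✓)  011000(✓)  011001(✓)  011100(✓)  100001(✓)  100100(✓)  100101(✓)  100111(✓)  101000(✓)  101101(✓)  110110(✓)  111001(✓)  111100(✓)  111110(✓)
size-2^1 implicants → -00100(✓)  -00101(✓)  -00111(✓)  -01000  -01101(✓)  -10110  -11001  -11100  0-0100(✓)  0-0101(✓)  0-0110(✓)  0-0111(✓)  0-1000(✓)  0-1001(✓)  0-1100(✓)  00-100(✓)  00-101(✓)  00-110(✓)  0001-0(✓)  0001-1(✓)  00010-(✓)  00011-(✓)  001-00(✓)  001-01(✓)  0010-1  00100-(✓)  0011-0(✓)  00110-(✓)  01-001  01-100(✓)  010-01  010-10  0101-0(✓)  0101-1(✓)  01010-(✓)  01011-(✓)  011-00(✓)  01100-(✓)  10-101(✓)  100-01  1001-1(✓)  10010-(✓)  11-110  1111-0
size-2^2 implicants → -0-101  -001-1  -0010-  0--100  0-01-0(✓)  0-01-1(✓)  0-010-(✓)  0-011-(✓)  0-1-00  0-100-  00-1-0  00-10-  0001--(✓)  001-0-  0101--(✓)
size-2^3 implicants → 0-01--
Unchecked terms (primes): -0-101, -001-1, -0010-, -01000, -10110, -11001, -11100, 0--100, 0-01--, 0-1-00, 0-100-, 00-1-0, 00-10-, 001-0-, 0010-1, 01-001, 010-01, 010-10, 100-01, 11-110, 1111-0
Minterm coverage:
  m4 ⊆ -0010-,0--100,0-01--,00-1-0,00-10-
  m5 ⊆ -0-101,-001-1,-0010-,0-01--,00-10-
  m6 ⊆ 0-01--,00-1-0
  m7 ⊆ -001-1,0-01--
  m8 ⊆ -01000,0-1-00,0-100-,001-0-
  m9 ⊆ 0-100-,001-0-,0010-1
  m11 ⊆ 0010-1 [E]
  m12 ⊆ 0--100,0-1-00,00-1-0,00-10-,001-0-
  m13 ⊆ -0-101,00-10-,001-0-
  m14 ⊆ 00-1-0 [E]
  m17 ⊆ 01-001,010-01
  m18 ⊆ 010-10 [E]
  m20 ⊆ 0--100,0-01--
  m21 ⊆ 0-01--,010-01
  m22 ⊆ -10110,0-01--,010-10
  m23 ⊆ 0-01-- [E]
  m24 ⊆ 0-1-00,0-100-
  m25 ⊆ -11001,0-100-,01-001
  m28 ⊆ -11100,0--100,0-1-00
  m33 ⊆ 100-01 [E]
  m36 ⊆ -0010- [E]
  m37 ⊆ -0-101,-001-1,-0010-,100-01
  m39 ⊆ -001-1 [E]
  m40 ⊆ -01000 [E]
  m45 ⊆ -0-101 [E]
  m54 ⊆ -10110,11-110
  m57 ⊆ -11001 [E]
  m60 ⊆ -11100,1111-0
  m62 ⊆ 11-110,1111-0
E = {-0-101, -001-1, -0010-, -01000, -11001, 0-01--, 00-1-0, 0010-1, 010-10, 100-01}

10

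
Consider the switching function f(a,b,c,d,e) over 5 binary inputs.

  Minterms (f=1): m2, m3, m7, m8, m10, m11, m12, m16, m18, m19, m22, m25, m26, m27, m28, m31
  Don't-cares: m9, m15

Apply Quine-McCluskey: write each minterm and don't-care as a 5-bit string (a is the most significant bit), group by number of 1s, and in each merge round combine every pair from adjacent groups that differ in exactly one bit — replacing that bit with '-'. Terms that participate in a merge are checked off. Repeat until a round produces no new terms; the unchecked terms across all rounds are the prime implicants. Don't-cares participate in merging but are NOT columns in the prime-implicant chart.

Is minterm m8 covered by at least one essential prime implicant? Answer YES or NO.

[col 0] 00010*, 00011*, 00111*, 01000*, 01001*, 01010*, 01011*, 01100*, 01111*, 10000*, 10010*, 10011*, 10110*, 11001*, 11010*, 11011*, 11100*, 11111*
[col 1] -0010*, -0011*, -1001*, -1010*, -1011*, -1100, -1111*, 0-010*, 0-011*, 0-111*, 00-11*, 0001-*, 01-00, 01-11*, 010-0*, 010-1*, 0100-*, 0101-*, 1-010*, 1-011*, 10-10, 100-0, 1001-*, 11-11*, 110-1*, 1101-*
[col 2] --010*, --011*, -001-*, -1-11, -10-1, -101-*, 0--11, 0-01-*, 010--, 1-01-*
[col 3] --01-
Prime implicants: --01-, -1-11, -10-1, -1100, 0--11, 01-00, 010--, 10-10, 100-0
PI chart (minterm → PIs covering it):
  2 | --01-  (sole → essential)
  3 | --01-,0--11
  7 | 0--11  (sole → essential)
  8 | 01-00,010--
  10 | --01-,010--
  11 | --01-,-1-11,-10-1,0--11,010--
  12 | -1100,01-00
  16 | 100-0  (sole → essential)
  18 | --01-,10-10,100-0
  19 | --01-  (sole → essential)
  22 | 10-10  (sole → essential)
  25 | -10-1  (sole → essential)
  26 | --01-  (sole → essential)
  27 | --01-,-1-11,-10-1
  28 | -1100  (sole → essential)
  31 | -1-11  (sole → essential)
Essential prime implicants: --01-, -1-11, -10-1, -1100, 0--11, 10-10, 100-0

NO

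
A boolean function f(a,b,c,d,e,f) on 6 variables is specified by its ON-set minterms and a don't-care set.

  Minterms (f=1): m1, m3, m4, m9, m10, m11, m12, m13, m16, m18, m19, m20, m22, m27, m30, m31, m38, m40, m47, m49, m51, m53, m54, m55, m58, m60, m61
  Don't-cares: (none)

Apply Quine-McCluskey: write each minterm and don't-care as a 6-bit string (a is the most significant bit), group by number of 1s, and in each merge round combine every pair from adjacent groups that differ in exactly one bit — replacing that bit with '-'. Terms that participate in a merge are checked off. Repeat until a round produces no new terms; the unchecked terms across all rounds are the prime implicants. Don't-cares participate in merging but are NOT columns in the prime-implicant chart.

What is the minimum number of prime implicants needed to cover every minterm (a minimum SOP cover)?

13

[col 0] 000001*, 000011*, 000100*, 001001*, 001010*, 001011*, 001100*, 001101*, 010000*, 010010*, 010011*, 010100*, 010110*, 011011*, 011110*, 011111*, 100110*, 101000, 101111, 110001*, 110011*, 110101*, 110110*, 110111*, 111010, 111100*, 111101*
[col 1] -10011, -10110, 0-0011*, 0-0100, 0-1011*, 00-001*, 00-011*, 00-100, 0000-1*, 001-01, 0010-1*, 00101-, 00110-, 01-011*, 01-110, 010-00*, 010-10*, 0100-0*, 01001-, 0101-0*, 011-11, 01111-, 1-0110, 11-101, 110-01*, 110-11*, 1100-1*, 1101-1*, 11011-, 11110-
[col 2] 0--011, 00-0-1, 010--0, 110--1
Prime implicants: -10011, -10110, 0--011, 0-0100, 00-0-1, 00-100, 001-01, 00101-, 00110-, 01-110, 010--0, 01001-, 011-11, 01111-, 1-0110, 101000, 101111, 11-101, 110--1, 11011-, 111010, 11110-
PI chart (minterm → PIs covering it):
  1 | 00-0-1  (sole → essential)
  3 | 0--011,00-0-1
  4 | 0-0100,00-100
  9 | 00-0-1,001-01
  10 | 00101-  (sole → essential)
  11 | 0--011,00-0-1,00101-
  12 | 00-100,00110-
  13 | 001-01,00110-
  16 | 010--0  (sole → essential)
  18 | 010--0,01001-
  19 | -10011,0--011,01001-
  20 | 0-0100,010--0
  22 | -10110,01-110,010--0
  27 | 0--011,011-11
  30 | 01-110,01111-
  31 | 011-11,01111-
  38 | 1-0110  (sole → essential)
  40 | 101000  (sole → essential)
  47 | 101111  (sole → essential)
  49 | 110--1  (sole → essential)
  51 | -10011,110--1
  53 | 11-101,110--1
  54 | -10110,1-0110,11011-
  55 | 110--1,11011-
  58 | 111010  (sole → essential)
  60 | 11110-  (sole → essential)
  61 | 11-101,11110-
Essential prime implicants: 00-0-1, 00101-, 010--0, 1-0110, 101000, 101111, 110--1, 111010, 11110-
Petrick residual → 0--011, 0-0100, 00110-, 01111-
Minimum SOP uses 13 PIs: a'd'ef + a'c'de'f' + a'b'd'f + a'b'cd'e + a'b'cde' + a'bc'f' + a'bcde + ac'def' + ab'cd'e'f' + ab'cdef + abc'f + abcd'ef' + abcde'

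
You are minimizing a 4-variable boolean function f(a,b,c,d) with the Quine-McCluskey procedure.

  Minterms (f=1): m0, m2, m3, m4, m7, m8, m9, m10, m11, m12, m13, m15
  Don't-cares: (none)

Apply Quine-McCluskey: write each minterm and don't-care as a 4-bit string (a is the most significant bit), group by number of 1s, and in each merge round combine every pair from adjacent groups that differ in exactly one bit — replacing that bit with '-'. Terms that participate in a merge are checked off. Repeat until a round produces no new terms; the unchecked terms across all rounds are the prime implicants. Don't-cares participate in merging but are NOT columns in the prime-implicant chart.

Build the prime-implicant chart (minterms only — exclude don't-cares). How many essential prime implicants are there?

2

size-2^0 implicants → 0000(✓)  0010(✓)  0011(✓)  0100(✓)  0111(✓)  1000(✓)  1001(✓)  1010(✓)  1011(✓)  1100(✓)  1101(✓)  1111(✓)
size-2^1 implicants → -000(✓)  -010(✓)  -011(✓)  -100(✓)  -111(✓)  0-00(✓)  0-11(✓)  00-0(✓)  001-(✓)  1-00(✓)  1-01(✓)  1-11(✓)  10-0(✓)  10-1(✓)  100-(✓)  101-(✓)  11-1(✓)  110-(✓)
size-2^2 implicants → --00  --11  -0-0  -01-  1--1  1-0-  10--
Unchecked terms (primes): --00, --11, -0-0, -01-, 1--1, 1-0-, 10--
Minterm coverage:
  m0 ⊆ --00,-0-0
  m2 ⊆ -0-0,-01-
  m3 ⊆ --11,-01-
  m4 ⊆ --00 [E]
  m7 ⊆ --11 [E]
  m8 ⊆ --00,-0-0,1-0-,10--
  m9 ⊆ 1--1,1-0-,10--
  m10 ⊆ -0-0,-01-,10--
  m11 ⊆ --11,-01-,1--1,10--
  m12 ⊆ --00,1-0-
  m13 ⊆ 1--1,1-0-
  m15 ⊆ --11,1--1
E = {--00, --11}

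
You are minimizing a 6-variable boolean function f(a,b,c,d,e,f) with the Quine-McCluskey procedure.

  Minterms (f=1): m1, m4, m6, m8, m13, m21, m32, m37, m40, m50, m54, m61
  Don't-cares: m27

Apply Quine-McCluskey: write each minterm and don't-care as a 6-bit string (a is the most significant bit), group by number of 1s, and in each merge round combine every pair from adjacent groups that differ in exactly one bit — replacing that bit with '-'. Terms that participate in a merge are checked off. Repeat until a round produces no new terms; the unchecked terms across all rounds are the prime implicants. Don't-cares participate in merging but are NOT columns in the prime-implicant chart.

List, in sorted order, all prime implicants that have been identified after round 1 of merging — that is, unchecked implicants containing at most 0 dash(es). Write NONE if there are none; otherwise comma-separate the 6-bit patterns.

000001, 001101, 010101, 011011, 100101, 111101

size-2^0 implicants → 000001  000100(✓)  000110(✓)  001000(✓)  001101  010101  011011  100000(✓)  100101  101000(✓)  110010(✓)  110110(✓)  111101
size-2^1 implicants → -01000  0001-0  10-000  110-10
Unchecked terms (primes): -01000, 000001, 0001-0, 001101, 010101, 011011, 10-000, 100101, 110-10, 111101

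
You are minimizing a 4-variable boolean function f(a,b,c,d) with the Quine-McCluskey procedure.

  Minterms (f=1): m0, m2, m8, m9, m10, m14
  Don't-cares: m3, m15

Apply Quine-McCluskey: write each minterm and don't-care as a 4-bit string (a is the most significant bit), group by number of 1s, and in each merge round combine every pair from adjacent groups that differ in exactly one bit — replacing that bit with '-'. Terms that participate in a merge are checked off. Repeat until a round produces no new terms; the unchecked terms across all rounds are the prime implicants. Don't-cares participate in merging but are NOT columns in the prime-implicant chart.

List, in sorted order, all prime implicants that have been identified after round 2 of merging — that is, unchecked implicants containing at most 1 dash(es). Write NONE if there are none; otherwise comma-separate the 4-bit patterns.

size-2^0 implicants → 0000(✓)  0010(✓)  0011(✓)  1000(✓)  1001(✓)  1010(✓)  1110(✓)  1111(✓)
size-2^1 implicants → -000(✓)  -010(✓)  00-0(✓)  001-  1-10  10-0(✓)  100-  111-
size-2^2 implicants → -0-0
Unchecked terms (primes): -0-0, 001-, 1-10, 100-, 111-

001-, 1-10, 100-, 111-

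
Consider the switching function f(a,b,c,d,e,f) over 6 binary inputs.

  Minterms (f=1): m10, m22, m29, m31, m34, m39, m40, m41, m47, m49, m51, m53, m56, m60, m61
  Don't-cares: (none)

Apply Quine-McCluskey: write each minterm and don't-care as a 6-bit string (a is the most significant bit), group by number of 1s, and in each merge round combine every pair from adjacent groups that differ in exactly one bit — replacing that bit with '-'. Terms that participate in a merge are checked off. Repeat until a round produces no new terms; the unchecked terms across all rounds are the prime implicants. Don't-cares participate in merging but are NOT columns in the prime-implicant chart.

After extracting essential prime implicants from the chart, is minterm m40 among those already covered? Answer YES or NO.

[col 0] 001010, 010110, 011101*, 011111*, 100010, 100111*, 101000*, 101001*, 101111*, 110001*, 110011*, 110101*, 111000*, 111100*, 111101*
[col 1] -11101, 0111-1, 1-1000, 10-111, 10100-, 11-101, 110-01, 1100-1, 111-00, 11110-
Prime implicants: -11101, 001010, 010110, 0111-1, 1-1000, 10-111, 100010, 10100-, 11-101, 110-01, 1100-1, 111-00, 11110-
PI chart (minterm → PIs covering it):
  10 | 001010  (sole → essential)
  22 | 010110  (sole → essential)
  29 | -11101,0111-1
  31 | 0111-1  (sole → essential)
  34 | 100010  (sole → essential)
  39 | 10-111  (sole → essential)
  40 | 1-1000,10100-
  41 | 10100-  (sole → essential)
  47 | 10-111  (sole → essential)
  49 | 110-01,1100-1
  51 | 1100-1  (sole → essential)
  53 | 11-101,110-01
  56 | 1-1000,111-00
  60 | 111-00,11110-
  61 | -11101,11-101,11110-
Essential prime implicants: 001010, 010110, 0111-1, 10-111, 100010, 10100-, 1100-1

YES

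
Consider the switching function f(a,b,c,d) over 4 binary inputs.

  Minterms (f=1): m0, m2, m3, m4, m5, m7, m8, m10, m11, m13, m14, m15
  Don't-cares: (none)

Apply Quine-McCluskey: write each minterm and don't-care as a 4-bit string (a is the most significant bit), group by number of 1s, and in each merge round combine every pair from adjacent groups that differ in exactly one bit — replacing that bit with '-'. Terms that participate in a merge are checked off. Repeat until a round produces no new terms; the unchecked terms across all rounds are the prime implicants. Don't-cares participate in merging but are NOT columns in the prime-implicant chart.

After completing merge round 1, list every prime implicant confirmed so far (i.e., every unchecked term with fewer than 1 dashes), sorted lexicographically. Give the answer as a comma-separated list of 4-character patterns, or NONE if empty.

NONE

[col 0] 0000*, 0010*, 0011*, 0100*, 0101*, 0111*, 1000*, 1010*, 1011*, 1101*, 1110*, 1111*
[col 1] -000*, -010*, -011*, -101*, -111*, 0-00, 0-11*, 00-0*, 001-*, 01-1*, 010-, 1-10*, 1-11*, 10-0*, 101-*, 11-1*, 111-*
[col 2] --11, -0-0, -01-, -1-1, 1-1-
Prime implicants: --11, -0-0, -01-, -1-1, 0-00, 010-, 1-1-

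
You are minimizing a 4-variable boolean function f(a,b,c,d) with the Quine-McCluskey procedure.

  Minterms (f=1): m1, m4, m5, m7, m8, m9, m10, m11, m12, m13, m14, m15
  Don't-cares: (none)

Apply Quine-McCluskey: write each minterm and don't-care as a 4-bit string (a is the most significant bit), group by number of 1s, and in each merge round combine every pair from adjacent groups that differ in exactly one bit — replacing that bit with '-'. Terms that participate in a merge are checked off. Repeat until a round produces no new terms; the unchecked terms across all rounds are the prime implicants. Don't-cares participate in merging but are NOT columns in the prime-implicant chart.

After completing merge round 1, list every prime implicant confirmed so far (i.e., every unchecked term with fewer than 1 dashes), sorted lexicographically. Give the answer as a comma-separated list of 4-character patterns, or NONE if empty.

NONE

[col 0] 0001*, 0100*, 0101*, 0111*, 1000*, 1001*, 1010*, 1011*, 1100*, 1101*, 1110*, 1111*
[col 1] -001*, -100*, -101*, -111*, 0-01*, 01-1*, 010-*, 1-00*, 1-01*, 1-10*, 1-11*, 10-0*, 10-1*, 100-*, 101-*, 11-0*, 11-1*, 110-*, 111-*
[col 2] --01, -1-1, -10-, 1--0*, 1--1*, 1-0-*, 1-1-*, 10--*, 11--*
[col 3] 1---
Prime implicants: --01, -1-1, -10-, 1---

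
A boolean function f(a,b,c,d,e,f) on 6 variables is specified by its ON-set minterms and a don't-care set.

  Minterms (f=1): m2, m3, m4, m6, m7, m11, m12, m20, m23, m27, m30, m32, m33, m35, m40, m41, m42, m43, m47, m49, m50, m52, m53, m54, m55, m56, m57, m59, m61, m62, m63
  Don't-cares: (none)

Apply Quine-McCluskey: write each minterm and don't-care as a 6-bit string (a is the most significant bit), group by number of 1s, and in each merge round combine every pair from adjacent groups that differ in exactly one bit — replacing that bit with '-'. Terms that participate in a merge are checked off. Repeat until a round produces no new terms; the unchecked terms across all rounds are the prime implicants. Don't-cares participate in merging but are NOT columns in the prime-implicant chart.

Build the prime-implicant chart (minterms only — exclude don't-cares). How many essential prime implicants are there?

Round 0: 000010✓ 000011✓ 000100✓ 000110✓ 000111✓ 001011✓ 001100✓ 010100✓ 010111✓ 011011✓ 011110✓ 100000✓ 100001✓ 100011✓ 101000✓ 101001✓ 101010✓ 101011✓ 101111✓ 110001✓ 110010✓ 110100✓ 110101✓ 110110✓ 110111✓ 111000✓ 111001✓ 111011✓ 111101✓ 111110✓ 111111✓
Round 1: -00011✓ -01011✓ -10100 -10111 -11011✓ -11110 0-0100 0-0111 0-1011✓ 00-011✓ 00-100 000-10✓ 000-11✓ 00001-✓ 0001-0 00011-✓ 1-0001✓ 1-1000✓ 1-1001✓ 1-1011✓ 1-1111✓ 10-000✓ 10-001✓ 10-011✓ 1000-1✓ 10000-✓ 101-11✓ 1010-0✓ 1010-1✓ 10100-✓ 10101-✓ 11-001✓ 11-101✓ 11-110✓ 11-111✓ 110-01✓ 110-10 1101-0✓ 1101-1✓ 11010-✓ 11011-✓ 111-01✓ 111-11✓ 1110-1✓ 11100-✓ 1111-1✓ 11111-✓
Round 2: --1011 -0-011 000-1- 1--001 1-1-11 1-10-1 1-100- 10-0-1 10-00- 1010-- 11--01 11-1-1 11-11- 1101-- 111--1
PIs = {--1011, -0-011, -10100, -10111, -11110, 0-0100, 0-0111, 00-100, 000-1-, 0001-0, 1--001, 1-1-11, 1-10-1, 1-100-, 10-0-1, 10-00-, 1010--, 11--01, 11-1-1, 11-11-, 110-10, 1101--, 111--1}
Coverage chart:
  m2: 000-1- ←essential
  m3: -0-011,000-1-
  m4: 0-0100,00-100,0001-0
  m6: 000-1-,0001-0
  m7: 0-0111,000-1-
  m11: --1011,-0-011
  m12: 00-100 ←essential
  m20: -10100,0-0100
  m23: -10111,0-0111
  m27: --1011 ←essential
  m30: -11110 ←essential
  m32: 10-00- ←essential
  m33: 1--001,10-0-1,10-00-
  m35: -0-011,10-0-1
  m40: 1-100-,10-00-,1010--
  m41: 1--001,1-10-1,1-100-,10-0-1,10-00-,1010--
  m42: 1010-- ←essential
  m43: --1011,-0-011,1-1-11,1-10-1,10-0-1,1010--
  m47: 1-1-11 ←essential
  m49: 1--001,11--01
  m50: 110-10 ←essential
  m52: -10100,1101--
  m53: 11--01,11-1-1,1101--
  m54: 11-11-,110-10,1101--
  m55: -10111,11-1-1,11-11-,1101--
  m56: 1-100- ←essential
  m57: 1--001,1-10-1,1-100-,11--01,111--1
  m59: --1011,1-1-11,1-10-1,111--1
  m61: 11--01,11-1-1,111--1
  m62: -11110,11-11-
  m63: 1-1-11,11-1-1,11-11-,111--1
Essential: --1011, -11110, 00-100, 000-1-, 1-1-11, 1-100-, 10-00-, 1010--, 110-10

9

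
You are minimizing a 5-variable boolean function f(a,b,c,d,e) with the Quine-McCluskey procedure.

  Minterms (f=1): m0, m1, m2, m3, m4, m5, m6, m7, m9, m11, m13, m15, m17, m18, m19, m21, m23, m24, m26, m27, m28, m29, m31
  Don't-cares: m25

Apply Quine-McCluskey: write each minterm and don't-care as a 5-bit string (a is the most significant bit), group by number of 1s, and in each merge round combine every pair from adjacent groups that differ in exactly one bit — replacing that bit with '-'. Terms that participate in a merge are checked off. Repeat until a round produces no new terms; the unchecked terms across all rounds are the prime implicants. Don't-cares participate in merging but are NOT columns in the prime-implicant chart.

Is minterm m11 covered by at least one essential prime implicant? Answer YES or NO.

[col 0] 00000*, 00001*, 00010*, 00011*, 00100*, 00101*, 00110*, 00111*, 01001*, 01011*, 01101*, 01111*, 10001*, 10010*, 10011*, 10101*, 10111*, 11000*, 11001*, 11010*, 11011*, 11100*, 11101*, 11111*
[col 1] -0001*, -0010*, -0011*, -0101*, -0111*, -1001*, -1011*, -1101*, -1111*, 0-001*, 0-011*, 0-101*, 0-111*, 00-00*, 00-01*, 00-10*, 00-11*, 000-0*, 000-1*, 0000-*, 0001-*, 001-0*, 001-1*, 0010-*, 0011-*, 01-01*, 01-11*, 010-1*, 011-1*, 1-001*, 1-010*, 1-011*, 1-101*, 1-111*, 10-01*, 10-11*, 100-1*, 1001-*, 101-1*, 11-00*, 11-01*, 11-11*, 110-0*, 110-1*, 1100-*, 1101-*, 111-1*, 1110-*
[col 2] --001*, --011*, --101*, --111*, -0-01*, -0-11*, -00-1*, -001-, -01-1*, -1-01*, -1-11*, -10-1*, -11-1*, 0--01*, 0--11*, 0-0-1*, 0-1-1*, 00--0*, 00--1*, 00-0-*, 00-1-*, 000--*, 001--*, 01--1*, 1--01*, 1--11*, 1-0-1*, 1-01-, 1-1-1*, 10--1*, 11--1*, 11-0-, 110--
[col 3] ---01*, ---11*, --0-1*, --1-1*, -0--1*, -1--1*, 0---1*, 00---, 1---1*
[col 4] ----1
Prime implicants: ----1, -001-, 00---, 1-01-, 11-0-, 110--
PI chart (minterm → PIs covering it):
  0 | 00---  (sole → essential)
  1 | ----1,00---
  2 | -001-,00---
  3 | ----1,-001-,00---
  4 | 00---  (sole → essential)
  5 | ----1,00---
  6 | 00---  (sole → essential)
  7 | ----1,00---
  9 | ----1  (sole → essential)
  11 | ----1  (sole → essential)
  13 | ----1  (sole → essential)
  15 | ----1  (sole → essential)
  17 | ----1  (sole → essential)
  18 | -001-,1-01-
  19 | ----1,-001-,1-01-
  21 | ----1  (sole → essential)
  23 | ----1  (sole → essential)
  24 | 11-0-,110--
  26 | 1-01-,110--
  27 | ----1,1-01-,110--
  28 | 11-0-  (sole → essential)
  29 | ----1,11-0-
  31 | ----1  (sole → essential)
Essential prime implicants: ----1, 00---, 11-0-

YES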